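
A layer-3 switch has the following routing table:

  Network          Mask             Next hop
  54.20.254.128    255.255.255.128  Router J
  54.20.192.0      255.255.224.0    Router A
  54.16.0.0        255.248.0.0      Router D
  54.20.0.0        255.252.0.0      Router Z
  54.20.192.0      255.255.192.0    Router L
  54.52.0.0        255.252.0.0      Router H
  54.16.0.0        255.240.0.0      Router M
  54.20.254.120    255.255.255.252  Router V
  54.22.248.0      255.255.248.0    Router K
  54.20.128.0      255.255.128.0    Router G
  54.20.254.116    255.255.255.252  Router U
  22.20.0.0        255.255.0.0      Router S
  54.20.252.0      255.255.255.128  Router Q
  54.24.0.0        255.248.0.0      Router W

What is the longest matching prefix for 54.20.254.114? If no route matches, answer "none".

Entries matching 54.20.254.114:
  54.16.0.0/12 (54.16.0.0 - 54.31.255.255)
  54.16.0.0/13 (54.16.0.0 - 54.23.255.255)
  54.20.0.0/14 (54.20.0.0 - 54.23.255.255)
  54.20.128.0/17 (54.20.128.0 - 54.20.255.255)
  54.20.192.0/18 (54.20.192.0 - 54.20.255.255)
Most specific is 54.20.192.0/18.

54.20.192.0/18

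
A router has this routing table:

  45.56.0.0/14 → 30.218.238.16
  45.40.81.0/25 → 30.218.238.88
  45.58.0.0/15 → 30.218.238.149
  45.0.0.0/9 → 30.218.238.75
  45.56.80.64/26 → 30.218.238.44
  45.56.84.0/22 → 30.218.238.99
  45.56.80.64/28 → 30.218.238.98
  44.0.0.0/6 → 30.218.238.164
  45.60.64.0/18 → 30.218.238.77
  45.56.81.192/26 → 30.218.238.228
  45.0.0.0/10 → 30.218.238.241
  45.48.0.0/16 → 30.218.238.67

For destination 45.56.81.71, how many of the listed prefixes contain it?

Prefixes containing 45.56.81.71:
  44.0.0.0/6 (44.0.0.0 - 47.255.255.255)
  45.0.0.0/9 (45.0.0.0 - 45.127.255.255)
  45.0.0.0/10 (45.0.0.0 - 45.63.255.255)
  45.56.0.0/14 (45.56.0.0 - 45.59.255.255)
Total matching entries: 4.

4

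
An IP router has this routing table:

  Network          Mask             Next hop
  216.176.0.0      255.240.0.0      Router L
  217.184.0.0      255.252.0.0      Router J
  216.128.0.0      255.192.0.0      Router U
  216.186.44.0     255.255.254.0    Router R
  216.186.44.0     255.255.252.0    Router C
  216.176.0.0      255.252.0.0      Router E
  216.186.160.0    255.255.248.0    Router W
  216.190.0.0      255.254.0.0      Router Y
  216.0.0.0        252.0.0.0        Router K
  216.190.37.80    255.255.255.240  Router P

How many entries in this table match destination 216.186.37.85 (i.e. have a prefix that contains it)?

Prefixes containing 216.186.37.85:
  216.0.0.0/6 (216.0.0.0 - 219.255.255.255)
  216.128.0.0/10 (216.128.0.0 - 216.191.255.255)
  216.176.0.0/12 (216.176.0.0 - 216.191.255.255)
Total matching entries: 3.

3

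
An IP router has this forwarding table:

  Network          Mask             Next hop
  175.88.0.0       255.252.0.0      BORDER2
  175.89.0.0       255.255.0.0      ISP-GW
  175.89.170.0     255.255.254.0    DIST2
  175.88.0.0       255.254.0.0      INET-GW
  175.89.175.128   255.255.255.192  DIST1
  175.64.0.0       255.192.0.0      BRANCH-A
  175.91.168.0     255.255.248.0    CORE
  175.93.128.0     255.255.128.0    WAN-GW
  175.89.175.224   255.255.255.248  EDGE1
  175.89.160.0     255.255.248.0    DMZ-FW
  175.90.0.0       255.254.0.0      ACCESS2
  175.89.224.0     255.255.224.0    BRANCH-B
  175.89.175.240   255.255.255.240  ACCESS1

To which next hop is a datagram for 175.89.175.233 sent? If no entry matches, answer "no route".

ISP-GW

Routes whose prefix contains 175.89.175.233:
  175.64.0.0/10 (175.64.0.0 - 175.127.255.255) -> BRANCH-A
  175.88.0.0/14 (175.88.0.0 - 175.91.255.255) -> BORDER2
  175.88.0.0/15 (175.88.0.0 - 175.89.255.255) -> INET-GW
  175.89.0.0/16 (175.89.0.0 - 175.89.255.255) -> ISP-GW
More-specific entries that do NOT match:
  175.89.175.224/29 (175.89.175.224 - 175.89.175.231) does not contain 175.89.175.233
  175.89.175.240/28 (175.89.175.240 - 175.89.175.255) does not contain 175.89.175.233
  175.89.175.128/26 (175.89.175.128 - 175.89.175.191) does not contain 175.89.175.233
  175.89.170.0/23 (175.89.170.0 - 175.89.171.255) does not contain 175.89.175.233
  175.91.168.0/21 (175.91.168.0 - 175.91.175.255) does not contain 175.89.175.233
  175.89.160.0/21 (175.89.160.0 - 175.89.167.255) does not contain 175.89.175.233
  175.89.224.0/19 (175.89.224.0 - 175.89.255.255) does not contain 175.89.175.233
  175.93.128.0/17 (175.93.128.0 - 175.93.255.255) does not contain 175.89.175.233
Longest matching prefix is /16 -> next hop ISP-GW.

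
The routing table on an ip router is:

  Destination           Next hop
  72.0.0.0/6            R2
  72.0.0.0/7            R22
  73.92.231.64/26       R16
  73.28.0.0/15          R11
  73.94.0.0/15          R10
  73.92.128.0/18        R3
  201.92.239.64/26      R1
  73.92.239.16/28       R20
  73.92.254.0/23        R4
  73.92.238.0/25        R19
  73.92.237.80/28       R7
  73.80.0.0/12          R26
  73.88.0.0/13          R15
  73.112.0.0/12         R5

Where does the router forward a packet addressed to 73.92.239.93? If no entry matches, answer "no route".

R15

Routes whose prefix contains 73.92.239.93:
  72.0.0.0/6 (72.0.0.0 - 75.255.255.255) -> R2
  72.0.0.0/7 (72.0.0.0 - 73.255.255.255) -> R22
  73.80.0.0/12 (73.80.0.0 - 73.95.255.255) -> R26
  73.88.0.0/13 (73.88.0.0 - 73.95.255.255) -> R15
More-specific entries that do NOT match:
  73.92.239.16/28 (73.92.239.16 - 73.92.239.31) does not contain 73.92.239.93
  73.92.237.80/28 (73.92.237.80 - 73.92.237.95) does not contain 73.92.239.93
  73.92.231.64/26 (73.92.231.64 - 73.92.231.127) does not contain 73.92.239.93
  201.92.239.64/26 (201.92.239.64 - 201.92.239.127) does not contain 73.92.239.93
  73.92.238.0/25 (73.92.238.0 - 73.92.238.127) does not contain 73.92.239.93
  73.92.254.0/23 (73.92.254.0 - 73.92.255.255) does not contain 73.92.239.93
  73.92.128.0/18 (73.92.128.0 - 73.92.191.255) does not contain 73.92.239.93
  73.28.0.0/15 (73.28.0.0 - 73.29.255.255) does not contain 73.92.239.93
  73.94.0.0/15 (73.94.0.0 - 73.95.255.255) does not contain 73.92.239.93
Longest matching prefix is /13 -> next hop R15.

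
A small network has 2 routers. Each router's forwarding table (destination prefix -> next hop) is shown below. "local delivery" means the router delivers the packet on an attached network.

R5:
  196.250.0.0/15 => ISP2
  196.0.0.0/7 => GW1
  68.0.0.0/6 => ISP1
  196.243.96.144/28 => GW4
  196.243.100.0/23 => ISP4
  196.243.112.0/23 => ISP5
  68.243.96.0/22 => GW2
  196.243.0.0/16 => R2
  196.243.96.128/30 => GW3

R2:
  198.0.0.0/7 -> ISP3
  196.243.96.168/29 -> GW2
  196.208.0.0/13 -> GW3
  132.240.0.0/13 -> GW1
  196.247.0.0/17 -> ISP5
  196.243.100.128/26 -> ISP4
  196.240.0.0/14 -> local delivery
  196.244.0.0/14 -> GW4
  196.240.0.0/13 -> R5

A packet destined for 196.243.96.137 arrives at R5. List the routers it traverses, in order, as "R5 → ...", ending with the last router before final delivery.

R5 → R2

At R5: longest match for 196.243.96.137 is 196.243.0.0/16 -> R2
At R2: longest match for 196.243.96.137 is 196.240.0.0/14 -> local delivery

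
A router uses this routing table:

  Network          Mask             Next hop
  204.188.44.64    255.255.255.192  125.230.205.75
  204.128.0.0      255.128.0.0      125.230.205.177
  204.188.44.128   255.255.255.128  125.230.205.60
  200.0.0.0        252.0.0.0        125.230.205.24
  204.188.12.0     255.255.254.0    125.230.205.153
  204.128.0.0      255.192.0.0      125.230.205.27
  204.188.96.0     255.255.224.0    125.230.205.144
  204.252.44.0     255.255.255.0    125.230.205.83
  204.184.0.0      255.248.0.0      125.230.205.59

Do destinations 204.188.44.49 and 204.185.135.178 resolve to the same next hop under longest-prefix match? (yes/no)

yes

204.188.44.49: longest match 204.184.0.0/13 -> 125.230.205.59
204.185.135.178: longest match 204.184.0.0/13 -> 125.230.205.59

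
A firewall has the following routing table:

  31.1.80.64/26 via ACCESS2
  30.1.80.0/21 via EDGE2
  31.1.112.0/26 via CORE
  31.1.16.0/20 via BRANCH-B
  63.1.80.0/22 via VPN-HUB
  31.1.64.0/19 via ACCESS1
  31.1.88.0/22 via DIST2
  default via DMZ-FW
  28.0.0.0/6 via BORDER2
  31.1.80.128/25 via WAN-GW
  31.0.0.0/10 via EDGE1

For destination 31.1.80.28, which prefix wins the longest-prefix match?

31.1.64.0/19

Entries matching 31.1.80.28:
  0.0.0.0/0 (default, matches everything)
  28.0.0.0/6 (28.0.0.0 - 31.255.255.255)
  31.0.0.0/10 (31.0.0.0 - 31.63.255.255)
  31.1.64.0/19 (31.1.64.0 - 31.1.95.255)
Most specific is 31.1.64.0/19.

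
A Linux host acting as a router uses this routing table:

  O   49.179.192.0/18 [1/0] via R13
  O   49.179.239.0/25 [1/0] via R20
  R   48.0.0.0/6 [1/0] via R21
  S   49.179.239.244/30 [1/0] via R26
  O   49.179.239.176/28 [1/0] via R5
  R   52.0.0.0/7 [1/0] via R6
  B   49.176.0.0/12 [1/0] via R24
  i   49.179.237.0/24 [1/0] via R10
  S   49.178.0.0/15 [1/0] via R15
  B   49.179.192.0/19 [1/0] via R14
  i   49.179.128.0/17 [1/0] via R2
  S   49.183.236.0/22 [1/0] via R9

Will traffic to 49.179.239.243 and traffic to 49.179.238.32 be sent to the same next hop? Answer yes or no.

49.179.239.243: longest match 49.179.192.0/18 -> R13
49.179.238.32: longest match 49.179.192.0/18 -> R13

yes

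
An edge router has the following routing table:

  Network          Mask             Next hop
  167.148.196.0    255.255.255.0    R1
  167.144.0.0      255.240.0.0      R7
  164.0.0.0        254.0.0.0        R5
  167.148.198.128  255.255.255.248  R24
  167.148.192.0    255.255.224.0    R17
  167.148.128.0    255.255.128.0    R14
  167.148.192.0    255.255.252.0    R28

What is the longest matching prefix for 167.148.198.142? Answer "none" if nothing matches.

Entries matching 167.148.198.142:
  167.144.0.0/12 (167.144.0.0 - 167.159.255.255)
  167.148.128.0/17 (167.148.128.0 - 167.148.255.255)
  167.148.192.0/19 (167.148.192.0 - 167.148.223.255)
Most specific is 167.148.192.0/19.

167.148.192.0/19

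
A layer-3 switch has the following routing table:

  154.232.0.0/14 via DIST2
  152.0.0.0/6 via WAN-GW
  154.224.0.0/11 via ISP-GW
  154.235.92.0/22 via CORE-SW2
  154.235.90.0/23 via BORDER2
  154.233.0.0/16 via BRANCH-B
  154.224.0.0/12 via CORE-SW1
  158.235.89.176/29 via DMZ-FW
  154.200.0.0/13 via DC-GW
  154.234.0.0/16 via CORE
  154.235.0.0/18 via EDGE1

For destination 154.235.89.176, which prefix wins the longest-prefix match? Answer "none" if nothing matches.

Entries matching 154.235.89.176:
  152.0.0.0/6 (152.0.0.0 - 155.255.255.255)
  154.224.0.0/11 (154.224.0.0 - 154.255.255.255)
  154.224.0.0/12 (154.224.0.0 - 154.239.255.255)
  154.232.0.0/14 (154.232.0.0 - 154.235.255.255)
Most specific is 154.232.0.0/14.

154.232.0.0/14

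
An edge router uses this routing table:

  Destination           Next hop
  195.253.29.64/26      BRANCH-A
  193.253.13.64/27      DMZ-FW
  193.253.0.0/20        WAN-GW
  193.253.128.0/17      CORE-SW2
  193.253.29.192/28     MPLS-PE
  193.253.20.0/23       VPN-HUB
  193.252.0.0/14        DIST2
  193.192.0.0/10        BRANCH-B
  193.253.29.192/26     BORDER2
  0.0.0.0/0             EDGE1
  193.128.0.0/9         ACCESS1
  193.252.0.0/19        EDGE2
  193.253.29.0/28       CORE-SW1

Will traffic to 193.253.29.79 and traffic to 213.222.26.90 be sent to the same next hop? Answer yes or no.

no

193.253.29.79: longest match 193.252.0.0/14 -> DIST2
213.222.26.90: longest match 0.0.0.0/0 -> EDGE1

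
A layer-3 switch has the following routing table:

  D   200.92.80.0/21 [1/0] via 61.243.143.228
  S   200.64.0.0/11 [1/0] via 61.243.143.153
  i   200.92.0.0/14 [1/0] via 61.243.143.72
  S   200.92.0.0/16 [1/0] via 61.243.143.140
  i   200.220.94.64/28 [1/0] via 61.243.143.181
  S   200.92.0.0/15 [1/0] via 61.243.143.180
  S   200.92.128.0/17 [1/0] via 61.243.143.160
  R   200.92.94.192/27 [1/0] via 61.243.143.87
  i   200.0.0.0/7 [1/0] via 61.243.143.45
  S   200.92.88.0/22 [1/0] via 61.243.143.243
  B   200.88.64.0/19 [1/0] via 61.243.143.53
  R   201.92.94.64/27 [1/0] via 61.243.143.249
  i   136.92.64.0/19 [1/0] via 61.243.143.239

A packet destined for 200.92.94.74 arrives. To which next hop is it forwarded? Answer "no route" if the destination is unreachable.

Routes whose prefix contains 200.92.94.74:
  200.0.0.0/7 (200.0.0.0 - 201.255.255.255) -> 61.243.143.45
  200.64.0.0/11 (200.64.0.0 - 200.95.255.255) -> 61.243.143.153
  200.92.0.0/14 (200.92.0.0 - 200.95.255.255) -> 61.243.143.72
  200.92.0.0/15 (200.92.0.0 - 200.93.255.255) -> 61.243.143.180
  200.92.0.0/16 (200.92.0.0 - 200.92.255.255) -> 61.243.143.140
More-specific entries that do NOT match:
  200.220.94.64/28 (200.220.94.64 - 200.220.94.79) does not contain 200.92.94.74
  200.92.94.192/27 (200.92.94.192 - 200.92.94.223) does not contain 200.92.94.74
  201.92.94.64/27 (201.92.94.64 - 201.92.94.95) does not contain 200.92.94.74
  200.92.88.0/22 (200.92.88.0 - 200.92.91.255) does not contain 200.92.94.74
  200.92.80.0/21 (200.92.80.0 - 200.92.87.255) does not contain 200.92.94.74
  200.88.64.0/19 (200.88.64.0 - 200.88.95.255) does not contain 200.92.94.74
  136.92.64.0/19 (136.92.64.0 - 136.92.95.255) does not contain 200.92.94.74
  200.92.128.0/17 (200.92.128.0 - 200.92.255.255) does not contain 200.92.94.74
Longest matching prefix is /16 -> next hop 61.243.143.140.

61.243.143.140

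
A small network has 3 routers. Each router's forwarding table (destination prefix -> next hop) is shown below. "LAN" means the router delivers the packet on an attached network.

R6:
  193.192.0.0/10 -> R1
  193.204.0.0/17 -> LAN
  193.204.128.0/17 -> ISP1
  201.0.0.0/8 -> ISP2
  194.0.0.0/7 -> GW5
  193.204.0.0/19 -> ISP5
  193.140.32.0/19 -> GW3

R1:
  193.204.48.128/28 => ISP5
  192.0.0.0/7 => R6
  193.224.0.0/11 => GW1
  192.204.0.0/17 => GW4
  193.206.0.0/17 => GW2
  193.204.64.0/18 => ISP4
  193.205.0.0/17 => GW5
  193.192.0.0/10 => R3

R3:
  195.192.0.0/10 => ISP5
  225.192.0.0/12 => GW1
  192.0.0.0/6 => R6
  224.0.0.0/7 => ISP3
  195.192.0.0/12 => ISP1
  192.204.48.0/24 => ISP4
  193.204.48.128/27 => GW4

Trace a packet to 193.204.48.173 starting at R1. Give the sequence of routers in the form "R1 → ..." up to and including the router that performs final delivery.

At R1: longest match for 193.204.48.173 is 193.192.0.0/10 -> R3
At R3: longest match for 193.204.48.173 is 192.0.0.0/6 -> R6
At R6: longest match for 193.204.48.173 is 193.204.0.0/17 -> LAN

R1 → R3 → R6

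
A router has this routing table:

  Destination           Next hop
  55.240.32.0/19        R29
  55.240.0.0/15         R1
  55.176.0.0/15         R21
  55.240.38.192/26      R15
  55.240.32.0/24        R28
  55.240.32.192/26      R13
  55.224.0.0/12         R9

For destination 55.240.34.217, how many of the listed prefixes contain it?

2

Prefixes containing 55.240.34.217:
  55.240.0.0/15 (55.240.0.0 - 55.241.255.255)
  55.240.32.0/19 (55.240.32.0 - 55.240.63.255)
Total matching entries: 2.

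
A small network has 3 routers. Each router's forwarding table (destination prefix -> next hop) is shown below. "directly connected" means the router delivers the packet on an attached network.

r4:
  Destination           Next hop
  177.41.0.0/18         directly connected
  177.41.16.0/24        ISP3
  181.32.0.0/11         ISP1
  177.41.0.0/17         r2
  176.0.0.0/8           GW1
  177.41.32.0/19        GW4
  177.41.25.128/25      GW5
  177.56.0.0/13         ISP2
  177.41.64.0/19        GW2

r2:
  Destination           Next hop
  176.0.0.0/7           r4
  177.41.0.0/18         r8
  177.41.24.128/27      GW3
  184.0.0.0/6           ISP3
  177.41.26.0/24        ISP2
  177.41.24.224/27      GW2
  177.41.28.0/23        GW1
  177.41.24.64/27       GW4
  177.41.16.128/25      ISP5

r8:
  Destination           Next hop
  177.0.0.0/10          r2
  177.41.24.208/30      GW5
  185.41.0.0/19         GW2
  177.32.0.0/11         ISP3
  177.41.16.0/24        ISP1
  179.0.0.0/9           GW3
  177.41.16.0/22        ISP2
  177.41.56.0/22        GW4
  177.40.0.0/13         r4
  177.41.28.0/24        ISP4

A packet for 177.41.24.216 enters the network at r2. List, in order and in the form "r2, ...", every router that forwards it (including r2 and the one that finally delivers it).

At r2: longest match for 177.41.24.216 is 177.41.0.0/18 -> r8
At r8: longest match for 177.41.24.216 is 177.40.0.0/13 -> r4
At r4: longest match for 177.41.24.216 is 177.41.0.0/18 -> directly connected

r2, r8, r4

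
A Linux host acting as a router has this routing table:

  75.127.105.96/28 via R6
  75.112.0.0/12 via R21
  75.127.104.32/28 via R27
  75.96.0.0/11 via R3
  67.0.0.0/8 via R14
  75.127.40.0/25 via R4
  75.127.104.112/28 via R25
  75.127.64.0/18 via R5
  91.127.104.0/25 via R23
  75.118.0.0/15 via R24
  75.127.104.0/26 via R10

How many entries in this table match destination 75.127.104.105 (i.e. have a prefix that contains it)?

3

Prefixes containing 75.127.104.105:
  75.96.0.0/11 (75.96.0.0 - 75.127.255.255)
  75.112.0.0/12 (75.112.0.0 - 75.127.255.255)
  75.127.64.0/18 (75.127.64.0 - 75.127.127.255)
Total matching entries: 3.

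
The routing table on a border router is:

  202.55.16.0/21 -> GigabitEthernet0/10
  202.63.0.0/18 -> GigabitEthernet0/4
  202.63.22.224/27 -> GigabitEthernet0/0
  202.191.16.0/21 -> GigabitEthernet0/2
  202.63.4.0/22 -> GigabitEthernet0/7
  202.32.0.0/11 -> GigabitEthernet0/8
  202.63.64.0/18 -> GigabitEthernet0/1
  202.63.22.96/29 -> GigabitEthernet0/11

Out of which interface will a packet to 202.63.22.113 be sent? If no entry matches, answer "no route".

Routes whose prefix contains 202.63.22.113:
  202.32.0.0/11 (202.32.0.0 - 202.63.255.255) -> GigabitEthernet0/8
  202.63.0.0/18 (202.63.0.0 - 202.63.63.255) -> GigabitEthernet0/4
More-specific entries that do NOT match:
  202.63.22.96/29 (202.63.22.96 - 202.63.22.103) does not contain 202.63.22.113
  202.63.22.224/27 (202.63.22.224 - 202.63.22.255) does not contain 202.63.22.113
  202.63.4.0/22 (202.63.4.0 - 202.63.7.255) does not contain 202.63.22.113
  202.55.16.0/21 (202.55.16.0 - 202.55.23.255) does not contain 202.63.22.113
  202.191.16.0/21 (202.191.16.0 - 202.191.23.255) does not contain 202.63.22.113
Longest matching prefix is /18 -> interface GigabitEthernet0/4.

GigabitEthernet0/4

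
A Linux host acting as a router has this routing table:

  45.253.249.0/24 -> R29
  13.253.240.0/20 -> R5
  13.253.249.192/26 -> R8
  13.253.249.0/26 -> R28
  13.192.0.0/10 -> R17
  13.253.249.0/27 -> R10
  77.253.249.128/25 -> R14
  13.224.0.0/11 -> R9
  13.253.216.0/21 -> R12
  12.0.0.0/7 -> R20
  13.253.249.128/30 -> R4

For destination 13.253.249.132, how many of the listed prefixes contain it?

Prefixes containing 13.253.249.132:
  12.0.0.0/7 (12.0.0.0 - 13.255.255.255)
  13.192.0.0/10 (13.192.0.0 - 13.255.255.255)
  13.224.0.0/11 (13.224.0.0 - 13.255.255.255)
  13.253.240.0/20 (13.253.240.0 - 13.253.255.255)
Total matching entries: 4.

4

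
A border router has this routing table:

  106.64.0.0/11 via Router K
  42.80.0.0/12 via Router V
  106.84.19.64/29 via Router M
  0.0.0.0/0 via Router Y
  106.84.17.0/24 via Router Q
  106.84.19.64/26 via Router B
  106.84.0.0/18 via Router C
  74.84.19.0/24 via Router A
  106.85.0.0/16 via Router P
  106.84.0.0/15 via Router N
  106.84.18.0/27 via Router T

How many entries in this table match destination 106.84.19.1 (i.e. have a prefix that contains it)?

4

Prefixes containing 106.84.19.1:
  0.0.0.0/0 (default, matches everything)
  106.64.0.0/11 (106.64.0.0 - 106.95.255.255)
  106.84.0.0/15 (106.84.0.0 - 106.85.255.255)
  106.84.0.0/18 (106.84.0.0 - 106.84.63.255)
Total matching entries: 4.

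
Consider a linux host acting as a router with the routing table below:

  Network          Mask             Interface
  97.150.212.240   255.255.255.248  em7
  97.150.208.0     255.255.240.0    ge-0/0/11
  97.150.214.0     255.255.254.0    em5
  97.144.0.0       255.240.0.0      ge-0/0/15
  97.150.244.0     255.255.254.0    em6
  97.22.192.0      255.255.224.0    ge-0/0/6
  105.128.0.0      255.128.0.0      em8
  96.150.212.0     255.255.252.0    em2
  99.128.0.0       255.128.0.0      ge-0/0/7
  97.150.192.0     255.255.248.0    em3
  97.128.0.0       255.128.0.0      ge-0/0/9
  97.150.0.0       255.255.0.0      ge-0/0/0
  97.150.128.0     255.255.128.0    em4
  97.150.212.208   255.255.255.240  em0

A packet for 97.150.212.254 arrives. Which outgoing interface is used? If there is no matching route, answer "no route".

ge-0/0/11

Routes whose prefix contains 97.150.212.254:
  97.128.0.0/9 (97.128.0.0 - 97.255.255.255) -> ge-0/0/9
  97.144.0.0/12 (97.144.0.0 - 97.159.255.255) -> ge-0/0/15
  97.150.0.0/16 (97.150.0.0 - 97.150.255.255) -> ge-0/0/0
  97.150.128.0/17 (97.150.128.0 - 97.150.255.255) -> em4
  97.150.208.0/20 (97.150.208.0 - 97.150.223.255) -> ge-0/0/11
More-specific entries that do NOT match:
  97.150.212.240/29 (97.150.212.240 - 97.150.212.247) does not contain 97.150.212.254
  97.150.212.208/28 (97.150.212.208 - 97.150.212.223) does not contain 97.150.212.254
  97.150.214.0/23 (97.150.214.0 - 97.150.215.255) does not contain 97.150.212.254
  97.150.244.0/23 (97.150.244.0 - 97.150.245.255) does not contain 97.150.212.254
  96.150.212.0/22 (96.150.212.0 - 96.150.215.255) does not contain 97.150.212.254
  97.150.192.0/21 (97.150.192.0 - 97.150.199.255) does not contain 97.150.212.254
Longest matching prefix is /20 -> interface ge-0/0/11.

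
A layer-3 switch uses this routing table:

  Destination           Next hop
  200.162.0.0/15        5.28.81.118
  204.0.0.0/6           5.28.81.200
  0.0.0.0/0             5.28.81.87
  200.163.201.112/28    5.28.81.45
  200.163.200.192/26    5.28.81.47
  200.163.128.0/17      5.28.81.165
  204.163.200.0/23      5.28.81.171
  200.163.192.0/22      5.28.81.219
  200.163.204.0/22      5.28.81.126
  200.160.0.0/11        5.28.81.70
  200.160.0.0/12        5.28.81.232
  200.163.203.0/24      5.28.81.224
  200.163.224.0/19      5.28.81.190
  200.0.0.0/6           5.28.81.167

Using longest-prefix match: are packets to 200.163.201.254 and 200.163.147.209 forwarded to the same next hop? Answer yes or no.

200.163.201.254: longest match 200.163.128.0/17 -> 5.28.81.165
200.163.147.209: longest match 200.163.128.0/17 -> 5.28.81.165

yes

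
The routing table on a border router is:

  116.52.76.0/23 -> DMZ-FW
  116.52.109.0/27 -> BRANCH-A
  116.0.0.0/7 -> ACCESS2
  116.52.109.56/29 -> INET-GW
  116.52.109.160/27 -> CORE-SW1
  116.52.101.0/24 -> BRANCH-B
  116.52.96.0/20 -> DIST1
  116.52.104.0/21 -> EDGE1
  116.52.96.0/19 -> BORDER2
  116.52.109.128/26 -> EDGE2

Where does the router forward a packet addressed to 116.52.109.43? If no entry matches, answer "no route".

EDGE1

Routes whose prefix contains 116.52.109.43:
  116.0.0.0/7 (116.0.0.0 - 117.255.255.255) -> ACCESS2
  116.52.96.0/19 (116.52.96.0 - 116.52.127.255) -> BORDER2
  116.52.96.0/20 (116.52.96.0 - 116.52.111.255) -> DIST1
  116.52.104.0/21 (116.52.104.0 - 116.52.111.255) -> EDGE1
More-specific entries that do NOT match:
  116.52.109.56/29 (116.52.109.56 - 116.52.109.63) does not contain 116.52.109.43
  116.52.109.0/27 (116.52.109.0 - 116.52.109.31) does not contain 116.52.109.43
  116.52.109.160/27 (116.52.109.160 - 116.52.109.191) does not contain 116.52.109.43
  116.52.109.128/26 (116.52.109.128 - 116.52.109.191) does not contain 116.52.109.43
  116.52.101.0/24 (116.52.101.0 - 116.52.101.255) does not contain 116.52.109.43
  116.52.76.0/23 (116.52.76.0 - 116.52.77.255) does not contain 116.52.109.43
Longest matching prefix is /21 -> next hop EDGE1.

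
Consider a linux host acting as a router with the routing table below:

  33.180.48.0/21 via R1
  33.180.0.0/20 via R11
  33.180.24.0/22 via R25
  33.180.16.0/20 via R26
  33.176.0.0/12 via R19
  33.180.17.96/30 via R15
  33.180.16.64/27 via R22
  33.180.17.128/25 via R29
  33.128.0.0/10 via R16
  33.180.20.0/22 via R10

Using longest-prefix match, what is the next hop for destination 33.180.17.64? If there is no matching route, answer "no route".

Routes whose prefix contains 33.180.17.64:
  33.128.0.0/10 (33.128.0.0 - 33.191.255.255) -> R16
  33.176.0.0/12 (33.176.0.0 - 33.191.255.255) -> R19
  33.180.16.0/20 (33.180.16.0 - 33.180.31.255) -> R26
More-specific entries that do NOT match:
  33.180.17.96/30 (33.180.17.96 - 33.180.17.99) does not contain 33.180.17.64
  33.180.16.64/27 (33.180.16.64 - 33.180.16.95) does not contain 33.180.17.64
  33.180.17.128/25 (33.180.17.128 - 33.180.17.255) does not contain 33.180.17.64
  33.180.24.0/22 (33.180.24.0 - 33.180.27.255) does not contain 33.180.17.64
  33.180.20.0/22 (33.180.20.0 - 33.180.23.255) does not contain 33.180.17.64
  33.180.48.0/21 (33.180.48.0 - 33.180.55.255) does not contain 33.180.17.64
Longest matching prefix is /20 -> next hop R26.

R26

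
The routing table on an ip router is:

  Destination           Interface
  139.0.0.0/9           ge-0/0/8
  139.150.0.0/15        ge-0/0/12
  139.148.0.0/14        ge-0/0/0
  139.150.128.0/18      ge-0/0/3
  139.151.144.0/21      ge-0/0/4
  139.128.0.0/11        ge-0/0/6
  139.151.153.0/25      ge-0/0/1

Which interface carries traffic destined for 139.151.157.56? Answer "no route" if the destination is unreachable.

ge-0/0/12

Routes whose prefix contains 139.151.157.56:
  139.128.0.0/11 (139.128.0.0 - 139.159.255.255) -> ge-0/0/6
  139.148.0.0/14 (139.148.0.0 - 139.151.255.255) -> ge-0/0/0
  139.150.0.0/15 (139.150.0.0 - 139.151.255.255) -> ge-0/0/12
More-specific entries that do NOT match:
  139.151.153.0/25 (139.151.153.0 - 139.151.153.127) does not contain 139.151.157.56
  139.151.144.0/21 (139.151.144.0 - 139.151.151.255) does not contain 139.151.157.56
  139.150.128.0/18 (139.150.128.0 - 139.150.191.255) does not contain 139.151.157.56
Longest matching prefix is /15 -> interface ge-0/0/12.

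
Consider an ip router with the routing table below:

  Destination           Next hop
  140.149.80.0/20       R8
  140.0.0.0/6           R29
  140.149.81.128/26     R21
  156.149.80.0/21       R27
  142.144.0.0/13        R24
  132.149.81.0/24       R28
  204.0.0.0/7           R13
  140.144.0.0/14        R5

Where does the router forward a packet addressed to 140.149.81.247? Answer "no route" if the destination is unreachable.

R8

Routes whose prefix contains 140.149.81.247:
  140.0.0.0/6 (140.0.0.0 - 143.255.255.255) -> R29
  140.149.80.0/20 (140.149.80.0 - 140.149.95.255) -> R8
More-specific entries that do NOT match:
  140.149.81.128/26 (140.149.81.128 - 140.149.81.191) does not contain 140.149.81.247
  132.149.81.0/24 (132.149.81.0 - 132.149.81.255) does not contain 140.149.81.247
  156.149.80.0/21 (156.149.80.0 - 156.149.87.255) does not contain 140.149.81.247
Longest matching prefix is /20 -> next hop R8.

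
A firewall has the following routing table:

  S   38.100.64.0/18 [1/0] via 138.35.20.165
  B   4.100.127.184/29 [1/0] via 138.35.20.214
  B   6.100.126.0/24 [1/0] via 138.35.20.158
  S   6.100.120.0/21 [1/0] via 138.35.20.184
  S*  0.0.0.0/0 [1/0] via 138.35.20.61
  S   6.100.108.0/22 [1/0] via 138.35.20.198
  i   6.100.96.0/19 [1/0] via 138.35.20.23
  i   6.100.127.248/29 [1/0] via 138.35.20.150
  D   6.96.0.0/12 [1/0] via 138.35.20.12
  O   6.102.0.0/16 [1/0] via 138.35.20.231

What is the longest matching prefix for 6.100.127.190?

6.100.120.0/21

Entries matching 6.100.127.190:
  0.0.0.0/0 (default, matches everything)
  6.96.0.0/12 (6.96.0.0 - 6.111.255.255)
  6.100.96.0/19 (6.100.96.0 - 6.100.127.255)
  6.100.120.0/21 (6.100.120.0 - 6.100.127.255)
Most specific is 6.100.120.0/21.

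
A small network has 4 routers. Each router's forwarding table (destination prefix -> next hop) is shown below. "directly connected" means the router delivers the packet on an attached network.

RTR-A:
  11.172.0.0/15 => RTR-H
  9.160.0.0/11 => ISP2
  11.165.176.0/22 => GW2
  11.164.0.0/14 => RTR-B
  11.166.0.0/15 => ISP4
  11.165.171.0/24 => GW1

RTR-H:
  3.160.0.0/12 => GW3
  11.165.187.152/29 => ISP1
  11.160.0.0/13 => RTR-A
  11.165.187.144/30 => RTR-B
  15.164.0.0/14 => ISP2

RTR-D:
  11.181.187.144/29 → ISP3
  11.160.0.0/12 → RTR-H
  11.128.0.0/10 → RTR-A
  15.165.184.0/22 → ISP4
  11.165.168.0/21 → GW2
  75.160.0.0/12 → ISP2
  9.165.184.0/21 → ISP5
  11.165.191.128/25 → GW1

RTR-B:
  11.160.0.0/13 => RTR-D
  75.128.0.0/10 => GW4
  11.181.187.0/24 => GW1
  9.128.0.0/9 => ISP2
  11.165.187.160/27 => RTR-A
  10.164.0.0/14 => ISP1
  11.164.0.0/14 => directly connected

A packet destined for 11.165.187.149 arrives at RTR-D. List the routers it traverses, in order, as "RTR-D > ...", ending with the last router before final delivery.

RTR-D > RTR-H > RTR-A > RTR-B

At RTR-D: longest match for 11.165.187.149 is 11.160.0.0/12 -> RTR-H
At RTR-H: longest match for 11.165.187.149 is 11.160.0.0/13 -> RTR-A
At RTR-A: longest match for 11.165.187.149 is 11.164.0.0/14 -> RTR-B
At RTR-B: longest match for 11.165.187.149 is 11.164.0.0/14 -> directly connected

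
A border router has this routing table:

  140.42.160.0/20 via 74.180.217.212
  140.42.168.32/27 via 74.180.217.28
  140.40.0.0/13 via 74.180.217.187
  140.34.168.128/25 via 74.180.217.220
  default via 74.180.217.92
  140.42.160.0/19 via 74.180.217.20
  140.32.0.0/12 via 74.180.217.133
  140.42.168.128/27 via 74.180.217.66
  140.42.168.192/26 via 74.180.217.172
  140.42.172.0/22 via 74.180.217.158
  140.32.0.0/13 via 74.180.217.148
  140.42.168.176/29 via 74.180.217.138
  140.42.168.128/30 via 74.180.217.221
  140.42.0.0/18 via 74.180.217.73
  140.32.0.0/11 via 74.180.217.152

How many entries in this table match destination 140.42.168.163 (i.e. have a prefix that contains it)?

Prefixes containing 140.42.168.163:
  0.0.0.0/0 (default, matches everything)
  140.32.0.0/11 (140.32.0.0 - 140.63.255.255)
  140.32.0.0/12 (140.32.0.0 - 140.47.255.255)
  140.40.0.0/13 (140.40.0.0 - 140.47.255.255)
  140.42.160.0/19 (140.42.160.0 - 140.42.191.255)
  140.42.160.0/20 (140.42.160.0 - 140.42.175.255)
Total matching entries: 6.

6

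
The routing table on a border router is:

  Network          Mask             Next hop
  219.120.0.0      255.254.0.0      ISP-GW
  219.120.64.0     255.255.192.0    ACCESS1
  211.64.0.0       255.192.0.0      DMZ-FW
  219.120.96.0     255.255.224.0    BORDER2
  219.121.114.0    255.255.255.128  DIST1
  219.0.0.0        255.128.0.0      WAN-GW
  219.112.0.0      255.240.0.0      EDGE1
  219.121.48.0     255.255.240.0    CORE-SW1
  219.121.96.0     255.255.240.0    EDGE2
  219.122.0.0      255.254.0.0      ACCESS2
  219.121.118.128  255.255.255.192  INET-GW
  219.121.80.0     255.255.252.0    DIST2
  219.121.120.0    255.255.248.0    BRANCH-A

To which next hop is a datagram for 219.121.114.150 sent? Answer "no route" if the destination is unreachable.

Routes whose prefix contains 219.121.114.150:
  219.0.0.0/9 (219.0.0.0 - 219.127.255.255) -> WAN-GW
  219.112.0.0/12 (219.112.0.0 - 219.127.255.255) -> EDGE1
  219.120.0.0/15 (219.120.0.0 - 219.121.255.255) -> ISP-GW
More-specific entries that do NOT match:
  219.121.118.128/26 (219.121.118.128 - 219.121.118.191) does not contain 219.121.114.150
  219.121.114.0/25 (219.121.114.0 - 219.121.114.127) does not contain 219.121.114.150
  219.121.80.0/22 (219.121.80.0 - 219.121.83.255) does not contain 219.121.114.150
  219.121.120.0/21 (219.121.120.0 - 219.121.127.255) does not contain 219.121.114.150
  219.121.48.0/20 (219.121.48.0 - 219.121.63.255) does not contain 219.121.114.150
  219.121.96.0/20 (219.121.96.0 - 219.121.111.255) does not contain 219.121.114.150
  219.120.96.0/19 (219.120.96.0 - 219.120.127.255) does not contain 219.121.114.150
  219.120.64.0/18 (219.120.64.0 - 219.120.127.255) does not contain 219.121.114.150
Longest matching prefix is /15 -> next hop ISP-GW.

ISP-GW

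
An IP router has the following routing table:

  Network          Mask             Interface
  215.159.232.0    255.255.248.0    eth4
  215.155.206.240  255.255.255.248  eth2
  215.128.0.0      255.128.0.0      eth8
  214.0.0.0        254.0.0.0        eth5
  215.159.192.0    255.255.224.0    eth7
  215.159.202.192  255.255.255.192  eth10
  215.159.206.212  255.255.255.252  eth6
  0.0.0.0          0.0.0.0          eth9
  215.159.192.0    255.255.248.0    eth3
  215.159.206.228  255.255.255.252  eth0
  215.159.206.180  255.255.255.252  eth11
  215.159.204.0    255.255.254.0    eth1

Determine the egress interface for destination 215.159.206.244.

Routes whose prefix contains 215.159.206.244:
  0.0.0.0/0 (default, matches everything) -> eth9
  214.0.0.0/7 (214.0.0.0 - 215.255.255.255) -> eth5
  215.128.0.0/9 (215.128.0.0 - 215.255.255.255) -> eth8
  215.159.192.0/19 (215.159.192.0 - 215.159.223.255) -> eth7
More-specific entries that do NOT match:
  215.159.206.212/30 (215.159.206.212 - 215.159.206.215) does not contain 215.159.206.244
  215.159.206.228/30 (215.159.206.228 - 215.159.206.231) does not contain 215.159.206.244
  215.159.206.180/30 (215.159.206.180 - 215.159.206.183) does not contain 215.159.206.244
  215.155.206.240/29 (215.155.206.240 - 215.155.206.247) does not contain 215.159.206.244
  215.159.202.192/26 (215.159.202.192 - 215.159.202.255) does not contain 215.159.206.244
  215.159.204.0/23 (215.159.204.0 - 215.159.205.255) does not contain 215.159.206.244
  215.159.232.0/21 (215.159.232.0 - 215.159.239.255) does not contain 215.159.206.244
  215.159.192.0/21 (215.159.192.0 - 215.159.199.255) does not contain 215.159.206.244
Longest matching prefix is /19 -> interface eth7.

eth7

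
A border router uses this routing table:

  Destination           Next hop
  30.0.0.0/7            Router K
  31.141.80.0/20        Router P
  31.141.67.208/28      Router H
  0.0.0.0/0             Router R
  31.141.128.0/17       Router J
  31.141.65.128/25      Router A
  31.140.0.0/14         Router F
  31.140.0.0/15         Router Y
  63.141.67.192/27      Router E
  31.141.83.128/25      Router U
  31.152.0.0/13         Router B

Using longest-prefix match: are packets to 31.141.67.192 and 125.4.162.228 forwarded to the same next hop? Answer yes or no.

no

31.141.67.192: longest match 31.140.0.0/15 -> Router Y
125.4.162.228: longest match 0.0.0.0/0 -> Router R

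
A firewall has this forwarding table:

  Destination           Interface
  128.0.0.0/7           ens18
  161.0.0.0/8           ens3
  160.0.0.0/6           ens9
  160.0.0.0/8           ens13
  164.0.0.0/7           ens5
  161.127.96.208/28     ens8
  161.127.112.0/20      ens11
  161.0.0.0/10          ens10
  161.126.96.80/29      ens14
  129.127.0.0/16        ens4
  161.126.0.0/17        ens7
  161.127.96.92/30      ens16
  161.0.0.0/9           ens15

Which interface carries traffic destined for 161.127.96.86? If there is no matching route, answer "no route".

ens15

Routes whose prefix contains 161.127.96.86:
  160.0.0.0/6 (160.0.0.0 - 163.255.255.255) -> ens9
  161.0.0.0/8 (161.0.0.0 - 161.255.255.255) -> ens3
  161.0.0.0/9 (161.0.0.0 - 161.127.255.255) -> ens15
More-specific entries that do NOT match:
  161.127.96.92/30 (161.127.96.92 - 161.127.96.95) does not contain 161.127.96.86
  161.126.96.80/29 (161.126.96.80 - 161.126.96.87) does not contain 161.127.96.86
  161.127.96.208/28 (161.127.96.208 - 161.127.96.223) does not contain 161.127.96.86
  161.127.112.0/20 (161.127.112.0 - 161.127.127.255) does not contain 161.127.96.86
  161.126.0.0/17 (161.126.0.0 - 161.126.127.255) does not contain 161.127.96.86
  129.127.0.0/16 (129.127.0.0 - 129.127.255.255) does not contain 161.127.96.86
  161.0.0.0/10 (161.0.0.0 - 161.63.255.255) does not contain 161.127.96.86
Longest matching prefix is /9 -> interface ens15.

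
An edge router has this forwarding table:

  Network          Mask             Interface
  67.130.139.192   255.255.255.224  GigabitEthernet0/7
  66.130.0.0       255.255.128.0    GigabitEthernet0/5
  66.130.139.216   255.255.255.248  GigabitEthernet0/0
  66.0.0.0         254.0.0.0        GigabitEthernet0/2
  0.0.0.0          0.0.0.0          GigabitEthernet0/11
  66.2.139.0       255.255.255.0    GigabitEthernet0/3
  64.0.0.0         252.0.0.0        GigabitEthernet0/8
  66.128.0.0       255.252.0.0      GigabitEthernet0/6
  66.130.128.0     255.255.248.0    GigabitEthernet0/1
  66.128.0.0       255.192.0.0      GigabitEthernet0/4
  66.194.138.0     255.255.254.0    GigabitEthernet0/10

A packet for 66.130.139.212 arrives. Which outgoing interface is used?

GigabitEthernet0/6

Routes whose prefix contains 66.130.139.212:
  0.0.0.0/0 (default, matches everything) -> GigabitEthernet0/11
  64.0.0.0/6 (64.0.0.0 - 67.255.255.255) -> GigabitEthernet0/8
  66.0.0.0/7 (66.0.0.0 - 67.255.255.255) -> GigabitEthernet0/2
  66.128.0.0/10 (66.128.0.0 - 66.191.255.255) -> GigabitEthernet0/4
  66.128.0.0/14 (66.128.0.0 - 66.131.255.255) -> GigabitEthernet0/6
More-specific entries that do NOT match:
  66.130.139.216/29 (66.130.139.216 - 66.130.139.223) does not contain 66.130.139.212
  67.130.139.192/27 (67.130.139.192 - 67.130.139.223) does not contain 66.130.139.212
  66.2.139.0/24 (66.2.139.0 - 66.2.139.255) does not contain 66.130.139.212
  66.194.138.0/23 (66.194.138.0 - 66.194.139.255) does not contain 66.130.139.212
  66.130.128.0/21 (66.130.128.0 - 66.130.135.255) does not contain 66.130.139.212
  66.130.0.0/17 (66.130.0.0 - 66.130.127.255) does not contain 66.130.139.212
Longest matching prefix is /14 -> interface GigabitEthernet0/6.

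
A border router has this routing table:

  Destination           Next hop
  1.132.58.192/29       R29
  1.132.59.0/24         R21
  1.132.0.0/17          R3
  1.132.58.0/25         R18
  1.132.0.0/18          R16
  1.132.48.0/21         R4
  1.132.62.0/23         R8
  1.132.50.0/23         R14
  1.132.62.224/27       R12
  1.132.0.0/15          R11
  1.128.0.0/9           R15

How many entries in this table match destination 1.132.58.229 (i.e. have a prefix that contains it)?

4

Prefixes containing 1.132.58.229:
  1.128.0.0/9 (1.128.0.0 - 1.255.255.255)
  1.132.0.0/15 (1.132.0.0 - 1.133.255.255)
  1.132.0.0/17 (1.132.0.0 - 1.132.127.255)
  1.132.0.0/18 (1.132.0.0 - 1.132.63.255)
Total matching entries: 4.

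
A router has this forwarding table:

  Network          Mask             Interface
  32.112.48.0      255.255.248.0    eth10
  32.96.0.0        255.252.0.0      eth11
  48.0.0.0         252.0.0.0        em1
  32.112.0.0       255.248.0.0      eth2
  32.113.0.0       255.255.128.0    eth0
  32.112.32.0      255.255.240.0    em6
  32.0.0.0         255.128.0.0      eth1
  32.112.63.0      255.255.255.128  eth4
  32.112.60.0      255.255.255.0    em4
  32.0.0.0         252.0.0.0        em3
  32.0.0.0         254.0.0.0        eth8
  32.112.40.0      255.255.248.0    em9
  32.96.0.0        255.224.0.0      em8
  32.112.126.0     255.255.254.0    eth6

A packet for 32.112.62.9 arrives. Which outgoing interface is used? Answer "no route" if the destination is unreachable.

Routes whose prefix contains 32.112.62.9:
  32.0.0.0/6 (32.0.0.0 - 35.255.255.255) -> em3
  32.0.0.0/7 (32.0.0.0 - 33.255.255.255) -> eth8
  32.0.0.0/9 (32.0.0.0 - 32.127.255.255) -> eth1
  32.96.0.0/11 (32.96.0.0 - 32.127.255.255) -> em8
  32.112.0.0/13 (32.112.0.0 - 32.119.255.255) -> eth2
More-specific entries that do NOT match:
  32.112.63.0/25 (32.112.63.0 - 32.112.63.127) does not contain 32.112.62.9
  32.112.60.0/24 (32.112.60.0 - 32.112.60.255) does not contain 32.112.62.9
  32.112.126.0/23 (32.112.126.0 - 32.112.127.255) does not contain 32.112.62.9
  32.112.48.0/21 (32.112.48.0 - 32.112.55.255) does not contain 32.112.62.9
  32.112.40.0/21 (32.112.40.0 - 32.112.47.255) does not contain 32.112.62.9
  32.112.32.0/20 (32.112.32.0 - 32.112.47.255) does not contain 32.112.62.9
  32.113.0.0/17 (32.113.0.0 - 32.113.127.255) does not contain 32.112.62.9
  32.96.0.0/14 (32.96.0.0 - 32.99.255.255) does not contain 32.112.62.9
Longest matching prefix is /13 -> interface eth2.

eth2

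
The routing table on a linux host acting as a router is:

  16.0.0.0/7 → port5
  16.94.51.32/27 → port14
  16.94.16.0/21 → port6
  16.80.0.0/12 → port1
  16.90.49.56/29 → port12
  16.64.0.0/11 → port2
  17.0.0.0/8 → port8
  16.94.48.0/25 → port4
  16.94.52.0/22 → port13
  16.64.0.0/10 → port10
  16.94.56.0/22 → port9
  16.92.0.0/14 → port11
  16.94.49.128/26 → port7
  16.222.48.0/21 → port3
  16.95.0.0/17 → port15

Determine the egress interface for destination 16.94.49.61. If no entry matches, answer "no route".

port11

Routes whose prefix contains 16.94.49.61:
  16.0.0.0/7 (16.0.0.0 - 17.255.255.255) -> port5
  16.64.0.0/10 (16.64.0.0 - 16.127.255.255) -> port10
  16.64.0.0/11 (16.64.0.0 - 16.95.255.255) -> port2
  16.80.0.0/12 (16.80.0.0 - 16.95.255.255) -> port1
  16.92.0.0/14 (16.92.0.0 - 16.95.255.255) -> port11
More-specific entries that do NOT match:
  16.90.49.56/29 (16.90.49.56 - 16.90.49.63) does not contain 16.94.49.61
  16.94.51.32/27 (16.94.51.32 - 16.94.51.63) does not contain 16.94.49.61
  16.94.49.128/26 (16.94.49.128 - 16.94.49.191) does not contain 16.94.49.61
  16.94.48.0/25 (16.94.48.0 - 16.94.48.127) does not contain 16.94.49.61
  16.94.52.0/22 (16.94.52.0 - 16.94.55.255) does not contain 16.94.49.61
  16.94.56.0/22 (16.94.56.0 - 16.94.59.255) does not contain 16.94.49.61
  16.94.16.0/21 (16.94.16.0 - 16.94.23.255) does not contain 16.94.49.61
  16.222.48.0/21 (16.222.48.0 - 16.222.55.255) does not contain 16.94.49.61
  16.95.0.0/17 (16.95.0.0 - 16.95.127.255) does not contain 16.94.49.61
Longest matching prefix is /14 -> interface port11.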